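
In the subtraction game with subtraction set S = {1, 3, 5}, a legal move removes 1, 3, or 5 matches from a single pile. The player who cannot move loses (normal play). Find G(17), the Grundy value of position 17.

n :  0  1  2  3  4  5  6  7  8  9 10 11 12 13 14 15 16 17
G :  0  1  0  1  0  1  0  1  0  1  0  1  0  1  0  1  0  1

1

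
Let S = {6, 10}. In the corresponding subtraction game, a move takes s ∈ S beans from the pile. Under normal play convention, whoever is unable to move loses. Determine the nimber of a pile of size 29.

2

n :  0  1  2  3  4  5  6  7  8  9 10 11 12 13 14 15 16 17 18 19 20 21 22 23 24 25 26 27 28 29
G :  0  0  0  0  0  0  1  1  1  1  1  1  2  2  2  2  0  0  0  0  0  0  1  1  1  1  1  1  2  2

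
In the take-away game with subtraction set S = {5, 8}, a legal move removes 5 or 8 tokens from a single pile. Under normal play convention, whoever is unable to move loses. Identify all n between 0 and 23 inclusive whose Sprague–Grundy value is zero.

n :  0  1  2  3  4  5  6  7  8  9 10 11 12 13 14 15 16 17 18 19 20 21 22 23
G :  0  0  0  0  0  1  1  1  1  1  2  2  2  0  0  0  0  0  1  1  1  1  1  2
P-positions are exactly the n with G(n) = 0.

0, 1, 2, 3, 4, 13, 14, 15, 16, 17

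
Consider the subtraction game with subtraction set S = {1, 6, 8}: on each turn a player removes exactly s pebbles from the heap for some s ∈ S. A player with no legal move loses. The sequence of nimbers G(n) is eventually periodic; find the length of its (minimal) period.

n :  0  1  2  3  4  5  6  7  8  9 10 11 12 13 14 15 16
G :  0  1  0  1  0  1  2  0  1  0  1  0  1  2  0  1  0
G(n+7) = G(n) holds for n = 0,…,7 (a full window of length max(S) = 8), so the sequence is purely periodic with period 7.

7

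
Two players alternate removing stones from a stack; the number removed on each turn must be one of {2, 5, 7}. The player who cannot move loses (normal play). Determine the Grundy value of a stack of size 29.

3

n :  0  1  2  3  4  5  6  7  8  9 10 11 12 13 14 15 16 17 18 19 20 21 22 23 24 25 26 27 28 29
G :  0  0  1  1  0  2  1  3  2  2  0  3  1  0  0  1  1  2  2  3  3  2  0  0  1  1  0  2  1  3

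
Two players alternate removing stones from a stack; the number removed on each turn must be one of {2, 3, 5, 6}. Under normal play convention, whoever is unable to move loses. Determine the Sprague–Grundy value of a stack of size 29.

G(0) = 0
G(1) = mex{} = 0
G(2) = mex{0} = 1
G(3) = mex{0,0} = 1
G(4) = mex{1,0} = 2
G(5) = mex{1,1,0} = 2
G(6) = mex{2,1,0,0} = 3
G(7) = mex{2,2,1,0} = 3
G(8) = mex{3,2,1,1} = 0
G(9) = mex{3,3,2,1} = 0
G(10) = mex{0,3,2,2} = 1
G(11) = mex{0,0,3,2} = 1
G(12) = mex{1,0,3,3} = 2
G(13) = mex{1,1,0,3} = 2
G(14) = mex{2,1,0,0} = 3
G(15) = mex{2,2,1,0} = 3
G(16) = mex{3,2,1,1} = 0
G(17) = mex{3,3,2,1} = 0
G(18) = mex{0,3,2,2} = 1
G(19) = mex{0,0,3,2} = 1
G(20) = mex{1,0,3,3} = 2
G(21) = mex{1,1,0,3} = 2
G(22) = mex{2,1,0,0} = 3
G(23) = mex{2,2,1,0} = 3
G(24) = mex{3,2,1,1} = 0
G(25) = mex{3,3,2,1} = 0
G(26) = mex{0,3,2,2} = 1
G(27) = mex{0,0,3,2} = 1
G(28) = mex{1,0,3,3} = 2
G(29) = mex{1,1,0,3} = 2

2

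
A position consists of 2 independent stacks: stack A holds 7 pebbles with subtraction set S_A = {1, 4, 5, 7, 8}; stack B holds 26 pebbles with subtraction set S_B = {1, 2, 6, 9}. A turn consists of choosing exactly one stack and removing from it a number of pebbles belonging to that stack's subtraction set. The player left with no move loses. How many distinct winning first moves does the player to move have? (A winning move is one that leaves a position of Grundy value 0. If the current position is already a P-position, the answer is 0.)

Stack A, S = {1, 4, 5, 7, 8}:
n : 0 1 2 3 4 5 6 7
G : 0 1 0 1 2 3 2 3
G_A(7) = 3.
Stack B, S = {1, 2, 6, 9}:
G(0) = 0
G(1) = mex{0} = 1
G(2) = mex{1,0} = 2
G(3) = mex{2,1} = 0
G(4) = mex{0,2} = 1
G(5) = mex{1,0} = 2
G(6) = mex{2,1,0} = 3
G(7) = mex{3,2,1} = 0
G(8) = mex{0,3,2} = 1
G(9) = mex{1,0,0,0} = 2
G(10) = mex{2,1,1,1} = 0
G(11) = mex{0,2,2,2} = 1
G(12) = mex{1,0,3,0} = 2
G(13) = mex{2,1,0,1} = 3
G(14) = mex{3,2,1,2} = 0
G(15) = mex{0,3,2,3} = 1
G(16) = mex{1,0,0,0} = 2
G(17) = mex{2,1,1,1} = 0
G(18) = mex{0,2,2,2} = 1
G(19) = mex{1,0,3,0} = 2
G(20) = mex{2,1,0,1} = 3
G(21) = mex{3,2,1,2} = 0
G(22) = mex{0,3,2,3} = 1
G(23) = mex{1,0,0,0} = 2
G(24) = mex{2,1,1,1} = 0
G(25) = mex{0,2,2,2} = 1
G(26) = mex{1,0,3,0} = 2
G_B(26) = 2.
Combined Grundy value = 3 ⊕ 2 = 1.
A winning move leaves total XOR = 0, i.e. changes one component's Grundy value g to g ⊕ X where X is the current total.
Stack A: need g' = 3⊕1 = 2. Options: 7−1→G=2, 7−4→G=1, 7−5→G=0, 7−7→G=0. Hits: 1.
Stack B: need g' = 2⊕1 = 3. Options: 26−1→G=1, 26−2→G=0, 26−6→G=3, 26−9→G=0. Hits: 1.

2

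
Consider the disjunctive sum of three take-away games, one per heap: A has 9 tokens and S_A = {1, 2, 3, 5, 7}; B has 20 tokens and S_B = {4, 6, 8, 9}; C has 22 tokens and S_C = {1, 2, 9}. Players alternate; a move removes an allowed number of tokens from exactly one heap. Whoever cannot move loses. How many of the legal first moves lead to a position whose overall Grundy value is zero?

Heap A, S = {1, 2, 3, 5, 7}:
n : 0 1 2 3 4 5 6 7 8 9
G : 0 1 2 3 0 1 2 3 0 1
G_A(9) = 1.
Heap B, S = {4, 6, 8, 9}:
G(0) = 0
G(1) = mex{} = 0
G(2) = mex{} = 0
G(3) = mex{} = 0
G(4) = mex{0} = 1
G(5) = mex{0} = 1
G(6) = mex{0,0} = 1
G(7) = mex{0,0} = 1
G(8) = mex{1,0,0} = 2
G(9) = mex{1,0,0,0} = 2
G(10) = mex{1,1,0,0} = 2
G(11) = mex{1,1,0,0} = 2
G(12) = mex{2,1,1,0} = 3
G(13) = mex{2,1,1,1} = 0
G(14) = mex{2,2,1,1} = 0
G(15) = mex{2,2,1,1} = 0
G(16) = mex{3,2,2,1} = 0
G(17) = mex{0,2,2,2} = 1
G(18) = mex{0,3,2,2} = 1
G(19) = mex{0,0,2,2} = 1
G(20) = mex{0,0,3,2} = 1
G_B(20) = 1.
Heap C, S = {1, 2, 9}:
n :  0  1  2  3  4  5  6  7  8  9 10 11 12 13 14 15 16 17 18 19 20 21 22
G :  0  1  2  0  1  2  0  1  2  3  0  1  2  0  1  2  0  1  2  3  0  1  2
G_C(22) = 2.
Combined Grundy value = 1 ⊕ 1 ⊕ 2 = 2.
A winning move leaves total XOR = 0, i.e. changes one component's Grundy value g to g ⊕ X where X is the current total.
Heap A: need g' = 1⊕2 = 3. Options: 9−1→G=0, 9−2→G=3, 9−3→G=2, 9−5→G=0, 9−7→G=2. Hits: 1.
Heap B: need g' = 1⊕2 = 3. Options: 20−4→G=0, 20−6→G=0, 20−8→G=3, 20−9→G=2. Hits: 1.
Heap C: need g' = 2⊕2 = 0. Options: 22−1→G=1, 22−2→G=0, 22−9→G=0. Hits: 2.

4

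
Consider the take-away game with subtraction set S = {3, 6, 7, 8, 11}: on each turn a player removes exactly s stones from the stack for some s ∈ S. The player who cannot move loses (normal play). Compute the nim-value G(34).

G(0) = 0
G(1) = mex{} = 0
G(2) = mex{} = 0
G(3) = mex{0} = 1
G(4) = mex{0} = 1
G(5) = mex{0} = 1
G(6) = mex{1,0} = 2
G(7) = mex{1,0,0} = 2
G(8) = mex{1,0,0,0} = 2
G(9) = mex{2,1,0,0} = 3
G(10) = mex{2,1,1,0} = 3
G(11) = mex{2,1,1,1,0} = 3
G(12) = mex{3,2,1,1,0} = 4
G(13) = mex{3,2,2,1,0} = 4
G(14) = mex{3,2,2,2,1} = 0
G(15) = mex{4,3,2,2,1} = 0
G(16) = mex{4,3,3,2,1} = 0
G(17) = mex{0,3,3,3,2} = 1
G(18) = mex{0,4,3,3,2} = 1
G(19) = mex{0,4,4,3,2} = 1
G(20) = mex{1,0,4,4,3} = 2
G(21) = mex{1,0,0,4,3} = 2
G(22) = mex{1,0,0,0,3} = 2
G(23) = mex{2,1,0,0,4} = 3
G(24) = mex{2,1,1,0,4} = 3
G(25) = mex{2,1,1,1,0} = 3
G(26) = mex{3,2,1,1,0} = 4
G(27) = mex{3,2,2,1,0} = 4
G(28) = mex{3,2,2,2,1} = 0
G(29) = mex{4,3,2,2,1} = 0
G(30) = mex{4,3,3,2,1} = 0
G(31) = mex{0,3,3,3,2} = 1
G(32) = mex{0,4,3,3,2} = 1
G(33) = mex{0,4,4,3,2} = 1
G(34) = mex{1,0,4,4,3} = 2

2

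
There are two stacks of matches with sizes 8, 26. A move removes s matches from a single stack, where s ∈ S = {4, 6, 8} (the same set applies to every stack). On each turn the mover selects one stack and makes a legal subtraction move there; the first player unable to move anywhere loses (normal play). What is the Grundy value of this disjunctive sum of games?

All stacks use S = {4, 6, 8}:
G(0) = 0
G(1) = mex{} = 0
G(2) = mex{} = 0
G(3) = mex{} = 0
G(4) = mex{0} = 1
G(5) = mex{0} = 1
G(6) = mex{0,0} = 1
G(7) = mex{0,0} = 1
G(8) = mex{1,0,0} = 2
G(9) = mex{1,0,0} = 2
G(10) = mex{1,1,0} = 2
G(11) = mex{1,1,0} = 2
G(12) = mex{2,1,1} = 0
G(13) = mex{2,1,1} = 0
G(14) = mex{2,2,1} = 0
G(15) = mex{2,2,1} = 0
G(16) = mex{0,2,2} = 1
G(17) = mex{0,2,2} = 1
G(18) = mex{0,0,2} = 1
G(19) = mex{0,0,2} = 1
G(20) = mex{1,0,0} = 2
G(21) = mex{1,0,0} = 2
G(22) = mex{1,1,0} = 2
G(23) = mex{1,1,0} = 2
G(24) = mex{2,1,1} = 0
G(25) = mex{2,1,1} = 0
G(26) = mex{2,2,1} = 0
Stack A: G(8) = 2.
Stack B: G(26) = 0.
Combined Grundy value = 2 ⊕ 0 = 2.

2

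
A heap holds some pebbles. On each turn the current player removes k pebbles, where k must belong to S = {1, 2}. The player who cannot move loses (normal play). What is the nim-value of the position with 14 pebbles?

n :  0  1  2  3  4  5  6  7  8  9 10 11 12 13 14
G :  0  1  2  0  1  2  0  1  2  0  1  2  0  1  2

2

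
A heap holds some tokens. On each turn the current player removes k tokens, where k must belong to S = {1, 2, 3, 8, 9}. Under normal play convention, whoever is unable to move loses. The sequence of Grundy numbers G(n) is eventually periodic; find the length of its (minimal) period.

10

G(0) = 0
G(1) = mex{0} = 1
G(2) = mex{1,0} = 2
G(3) = mex{2,1,0} = 3
G(4) = mex{3,2,1} = 0
G(5) = mex{0,3,2} = 1
G(6) = mex{1,0,3} = 2
G(7) = mex{2,1,0} = 3
G(8) = mex{3,2,1,0} = 4
G(9) = mex{4,3,2,1,0} = 5
G(10) = mex{5,4,3,2,1} = 0
G(11) = mex{0,5,4,3,2} = 1
G(12) = mex{1,0,5,0,3} = 2
G(13) = mex{2,1,0,1,0} = 3
G(14) = mex{3,2,1,2,1} = 0
G(15) = mex{0,3,2,3,2} = 1
G(16) = mex{1,0,3,4,3} = 2
G(17) = mex{2,1,0,5,4} = 3
G(18) = mex{3,2,1,0,5} = 4
G(19) = mex{4,3,2,1,0} = 5
G(20) = mex{5,4,3,2,1} = 0
G(21) = mex{0,5,4,3,2} = 1
G(n+10) = G(n) holds for n = 0,…,8 (a full window of length max(S) = 9), so the sequence is purely periodic with period 10.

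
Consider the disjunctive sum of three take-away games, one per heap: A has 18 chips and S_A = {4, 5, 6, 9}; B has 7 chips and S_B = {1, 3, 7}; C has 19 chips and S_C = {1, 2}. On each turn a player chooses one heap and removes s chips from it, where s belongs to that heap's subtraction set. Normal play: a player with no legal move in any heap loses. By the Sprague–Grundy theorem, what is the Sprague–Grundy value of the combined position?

Heap A, S = {4, 5, 6, 9}:
G(0) = 0
G(1) = mex{} = 0
G(2) = mex{} = 0
G(3) = mex{} = 0
G(4) = mex{0} = 1
G(5) = mex{0,0} = 1
G(6) = mex{0,0,0} = 1
G(7) = mex{0,0,0} = 1
G(8) = mex{1,0,0} = 2
G(9) = mex{1,1,0,0} = 2
G(10) = mex{1,1,1,0} = 2
G(11) = mex{1,1,1,0} = 2
G(12) = mex{2,1,1,0} = 3
G(13) = mex{2,2,1,1} = 0
G(14) = mex{2,2,2,1} = 0
G(15) = mex{2,2,2,1} = 0
G(16) = mex{3,2,2,1} = 0
G(17) = mex{0,3,2,2} = 1
G(18) = mex{0,0,3,2} = 1
G_A(18) = 1.
Heap B, S = {1, 3, 7}:
G(0) = 0
G(1) = mex{0} = 1
G(2) = mex{1} = 0
G(3) = mex{0,0} = 1
G(4) = mex{1,1} = 0
G(5) = mex{0,0} = 1
G(6) = mex{1,1} = 0
G(7) = mex{0,0,0} = 1
G_B(7) = 1.
Heap C, S = {1, 2}:
n :  0  1  2  3  4  5  6  7  8  9 10 11 12 13 14 15 16 17 18 19
G :  0  1  2  0  1  2  0  1  2  0  1  2  0  1  2  0  1  2  0  1
G_C(19) = 1.
Combined Grundy value = 1 ⊕ 1 ⊕ 1 = 1.

1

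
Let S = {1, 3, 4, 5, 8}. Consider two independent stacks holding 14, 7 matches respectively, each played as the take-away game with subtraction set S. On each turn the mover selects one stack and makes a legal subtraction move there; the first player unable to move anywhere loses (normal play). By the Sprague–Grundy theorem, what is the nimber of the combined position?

0

All stacks use S = {1, 3, 4, 5, 8}:
n :  0  1  2  3  4  5  6  7  8  9 10 11 12 13 14
G :  0  1  0  1  2  3  2  3  4  0  1  0  1  2  3
Stack A: G(14) = 3.
Stack B: G(7) = 3.
Combined Grundy value = 3 ⊕ 3 = 0.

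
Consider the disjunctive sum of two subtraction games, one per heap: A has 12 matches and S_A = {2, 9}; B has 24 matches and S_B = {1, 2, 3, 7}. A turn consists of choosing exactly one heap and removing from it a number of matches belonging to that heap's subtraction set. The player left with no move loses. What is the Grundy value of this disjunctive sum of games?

Heap A, S = {2, 9}:
G(0) = 0
G(1) = mex{} = 0
G(2) = mex{0} = 1
G(3) = mex{0} = 1
G(4) = mex{1} = 0
G(5) = mex{1} = 0
G(6) = mex{0} = 1
G(7) = mex{0} = 1
G(8) = mex{1} = 0
G(9) = mex{1,0} = 2
G(10) = mex{0,0} = 1
G(11) = mex{2,1} = 0
G(12) = mex{1,1} = 0
G_A(12) = 0.
Heap B, S = {1, 2, 3, 7}:
G(0) = 0
G(1) = mex{0} = 1
G(2) = mex{1,0} = 2
G(3) = mex{2,1,0} = 3
G(4) = mex{3,2,1} = 0
G(5) = mex{0,3,2} = 1
G(6) = mex{1,0,3} = 2
G(7) = mex{2,1,0,0} = 3
G(8) = mex{3,2,1,1} = 0
G(9) = mex{0,3,2,2} = 1
G(10) = mex{1,0,3,3} = 2
G(11) = mex{2,1,0,0} = 3
G(12) = mex{3,2,1,1} = 0
G(13) = mex{0,3,2,2} = 1
G(14) = mex{1,0,3,3} = 2
G(15) = mex{2,1,0,0} = 3
G(16) = mex{3,2,1,1} = 0
G(17) = mex{0,3,2,2} = 1
G(18) = mex{1,0,3,3} = 2
G(19) = mex{2,1,0,0} = 3
G(20) = mex{3,2,1,1} = 0
G(21) = mex{0,3,2,2} = 1
G(22) = mex{1,0,3,3} = 2
G(23) = mex{2,1,0,0} = 3
G(24) = mex{3,2,1,1} = 0
G_B(24) = 0.
Combined Grundy value = 0 ⊕ 0 = 0.

0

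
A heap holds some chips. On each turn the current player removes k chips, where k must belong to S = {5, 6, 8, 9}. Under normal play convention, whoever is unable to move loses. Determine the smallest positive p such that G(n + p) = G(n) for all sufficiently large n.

G(0) = 0
G(1) = mex{} = 0
G(2) = mex{} = 0
G(3) = mex{} = 0
G(4) = mex{} = 0
G(5) = mex{0} = 1
G(6) = mex{0,0} = 1
G(7) = mex{0,0} = 1
G(8) = mex{0,0,0} = 1
G(9) = mex{0,0,0,0} = 1
G(10) = mex{1,0,0,0} = 2
G(11) = mex{1,1,0,0} = 2
G(12) = mex{1,1,0,0} = 2
G(13) = mex{1,1,1,0} = 2
G(14) = mex{1,1,1,1} = 0
G(15) = mex{2,1,1,1} = 0
G(16) = mex{2,2,1,1} = 0
G(17) = mex{2,2,1,1} = 0
G(18) = mex{2,2,2,1} = 0
G(19) = mex{0,2,2,2} = 1
G(20) = mex{0,0,2,2} = 1
G(21) = mex{0,0,2,2} = 1
G(22) = mex{0,0,0,2} = 1
G(23) = mex{0,0,0,0} = 1
G(24) = mex{1,0,0,0} = 2
G(25) = mex{1,1,0,0} = 2
G(26) = mex{1,1,0,0} = 2
G(27) = mex{1,1,1,0} = 2
G(28) = mex{1,1,1,1} = 0
G(29) = mex{2,1,1,1} = 0
G(n+14) = G(n) holds for n = 0,…,8 (a full window of length max(S) = 9), so the sequence is purely periodic with period 14.

14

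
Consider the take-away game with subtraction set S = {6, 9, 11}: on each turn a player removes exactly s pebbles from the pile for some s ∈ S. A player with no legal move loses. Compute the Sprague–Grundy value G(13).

2

G(0) = 0
G(1) = mex{} = 0
G(2) = mex{} = 0
G(3) = mex{} = 0
G(4) = mex{} = 0
G(5) = mex{} = 0
G(6) = mex{0} = 1
G(7) = mex{0} = 1
G(8) = mex{0} = 1
G(9) = mex{0,0} = 1
G(10) = mex{0,0} = 1
G(11) = mex{0,0,0} = 1
G(12) = mex{1,0,0} = 2
G(13) = mex{1,0,0} = 2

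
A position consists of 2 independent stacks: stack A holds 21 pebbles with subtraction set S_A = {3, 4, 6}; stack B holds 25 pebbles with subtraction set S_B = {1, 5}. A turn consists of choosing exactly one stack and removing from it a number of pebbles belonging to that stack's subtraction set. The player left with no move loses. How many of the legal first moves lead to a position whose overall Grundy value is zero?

0

Stack A, S = {3, 4, 6}:
n :  0  1  2  3  4  5  6  7  8  9 10 11 12 13 14 15 16 17 18 19 20 21
G :  0  0  0  1  1  1  2  2  2  0  0  0  1  1  1  2  2  2  0  0  0  1
G_A(21) = 1.
Stack B, S = {1, 5}:
n :  0  1  2  3  4  5  6  7  8  9 10 11 12 13 14 15 16 17 18 19 20 21 22 23 24 25
G :  0  1  0  1  0  1  0  1  0  1  0  1  0  1  0  1  0  1  0  1  0  1  0  1  0  1
G_B(25) = 1.
Combined Grundy value = 1 ⊕ 1 = 0.
A winning move leaves total XOR = 0, i.e. changes one component's Grundy value g to g ⊕ X where X is the current total.
Stack A: target g' = 1⊕0 = 1, but every legal move changes the Grundy value (mex property), so 0 moves.
Stack B: target g' = 1⊕0 = 1, but every legal move changes the Grundy value (mex property), so 0 moves.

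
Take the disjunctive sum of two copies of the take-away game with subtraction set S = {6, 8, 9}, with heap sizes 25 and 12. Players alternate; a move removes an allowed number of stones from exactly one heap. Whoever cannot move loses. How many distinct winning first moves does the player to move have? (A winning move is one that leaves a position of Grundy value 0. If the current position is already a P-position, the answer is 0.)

1

All heaps use S = {6, 8, 9}:
n :  0  1  2  3  4  5  6  7  8  9 10 11 12 13 14 15 16 17 18 19 20 21 22 23 24 25
G :  0  0  0  0  0  0  1  1  1  1  1  1  2  2  2  0  0  0  0  0  0  1  1  1  1  1
Heap A: G(25) = 1.
Heap B: G(12) = 2.
Combined Grundy value = 1 ⊕ 2 = 3.
A winning move leaves total XOR = 0, i.e. changes one component's Grundy value g to g ⊕ X where X is the current total.
Heap A: need g' = 1⊕3 = 2. Options: 25−6→G=0, 25−8→G=0, 25−9→G=0. Hits: 0.
Heap B: need g' = 2⊕3 = 1. Options: 12−6→G=1, 12−8→G=0, 12−9→G=0. Hits: 1.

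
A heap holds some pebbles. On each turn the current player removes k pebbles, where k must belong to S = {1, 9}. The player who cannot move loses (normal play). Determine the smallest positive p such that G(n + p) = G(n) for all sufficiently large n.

2

n :  0  1  2  3  4  5  6  7  8  9 10 11 12 13 14
G :  0  1  0  1  0  1  0  1  0  1  0  1  0  1  0
G(n+2) = G(n) holds for n = 0,…,8 (a full window of length max(S) = 9), so the sequence is purely periodic with period 2.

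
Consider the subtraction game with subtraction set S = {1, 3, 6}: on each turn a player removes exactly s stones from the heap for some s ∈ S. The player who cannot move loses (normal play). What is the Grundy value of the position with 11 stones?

0

G(0) = 0
G(1) = mex{0} = 1
G(2) = mex{1} = 0
G(3) = mex{0,0} = 1
G(4) = mex{1,1} = 0
G(5) = mex{0,0} = 1
G(6) = mex{1,1,0} = 2
G(7) = mex{2,0,1} = 3
G(8) = mex{3,1,0} = 2
G(9) = mex{2,2,1} = 0
G(10) = mex{0,3,0} = 1
G(11) = mex{1,2,1} = 0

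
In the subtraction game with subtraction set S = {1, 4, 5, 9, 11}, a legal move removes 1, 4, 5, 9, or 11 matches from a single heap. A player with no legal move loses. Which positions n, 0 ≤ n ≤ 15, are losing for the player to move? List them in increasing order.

G(0) = 0
G(1) = mex{0} = 1
G(2) = mex{1} = 0
G(3) = mex{0} = 1
G(4) = mex{1,0} = 2
G(5) = mex{2,1,0} = 3
G(6) = mex{3,0,1} = 2
G(7) = mex{2,1,0} = 3
G(8) = mex{3,2,1} = 0
G(9) = mex{0,3,2,0} = 1
G(10) = mex{1,2,3,1} = 0
G(11) = mex{0,3,2,0,0} = 1
G(12) = mex{1,0,3,1,1} = 2
G(13) = mex{2,1,0,2,0} = 3
G(14) = mex{3,0,1,3,1} = 2
G(15) = mex{2,1,0,2,2} = 3
P-positions are exactly the n with G(n) = 0.

0, 2, 8, 10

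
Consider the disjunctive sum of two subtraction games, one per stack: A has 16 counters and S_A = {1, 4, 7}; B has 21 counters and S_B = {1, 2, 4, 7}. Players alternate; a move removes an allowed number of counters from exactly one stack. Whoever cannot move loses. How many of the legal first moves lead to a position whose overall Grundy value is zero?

Stack A, S = {1, 4, 7}:
n :  0  1  2  3  4  5  6  7  8  9 10 11 12 13 14 15 16
G :  0  1  0  1  2  0  1  2  0  1  0  1  2  0  1  2  0
G_A(16) = 0.
Stack B, S = {1, 2, 4, 7}:
G(0) = 0
G(1) = mex{0} = 1
G(2) = mex{1,0} = 2
G(3) = mex{2,1} = 0
G(4) = mex{0,2,0} = 1
G(5) = mex{1,0,1} = 2
G(6) = mex{2,1,2} = 0
G(7) = mex{0,2,0,0} = 1
G(8) = mex{1,0,1,1} = 2
G(9) = mex{2,1,2,2} = 0
G(10) = mex{0,2,0,0} = 1
G(11) = mex{1,0,1,1} = 2
G(12) = mex{2,1,2,2} = 0
G(13) = mex{0,2,0,0} = 1
G(14) = mex{1,0,1,1} = 2
G(15) = mex{2,1,2,2} = 0
G(16) = mex{0,2,0,0} = 1
G(17) = mex{1,0,1,1} = 2
G(18) = mex{2,1,2,2} = 0
G(19) = mex{0,2,0,0} = 1
G(20) = mex{1,0,1,1} = 2
G(21) = mex{2,1,2,2} = 0
G_B(21) = 0.
Combined Grundy value = 0 ⊕ 0 = 0.
A winning move leaves total XOR = 0, i.e. changes one component's Grundy value g to g ⊕ X where X is the current total.
Stack A: target g' = 0⊕0 = 0, but every legal move changes the Grundy value (mex property), so 0 moves.
Stack B: target g' = 0⊕0 = 0, but every legal move changes the Grundy value (mex property), so 0 moves.

0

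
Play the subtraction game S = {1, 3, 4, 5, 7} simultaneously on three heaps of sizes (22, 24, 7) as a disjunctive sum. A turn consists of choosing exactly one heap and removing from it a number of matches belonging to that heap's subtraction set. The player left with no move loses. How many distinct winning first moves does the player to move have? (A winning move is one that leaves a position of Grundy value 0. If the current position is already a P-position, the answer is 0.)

6

All heaps use S = {1, 3, 4, 5, 7}:
G(0) = 0
G(1) = mex{0} = 1
G(2) = mex{1} = 0
G(3) = mex{0,0} = 1
G(4) = mex{1,1,0} = 2
G(5) = mex{2,0,1,0} = 3
G(6) = mex{3,1,0,1} = 2
G(7) = mex{2,2,1,0,0} = 3
G(8) = mex{3,3,2,1,1} = 0
G(9) = mex{0,2,3,2,0} = 1
G(10) = mex{1,3,2,3,1} = 0
G(11) = mex{0,0,3,2,2} = 1
G(12) = mex{1,1,0,3,3} = 2
G(13) = mex{2,0,1,0,2} = 3
G(14) = mex{3,1,0,1,3} = 2
G(15) = mex{2,2,1,0,0} = 3
G(16) = mex{3,3,2,1,1} = 0
G(17) = mex{0,2,3,2,0} = 1
G(18) = mex{1,3,2,3,1} = 0
G(19) = mex{0,0,3,2,2} = 1
G(20) = mex{1,1,0,3,3} = 2
G(21) = mex{2,0,1,0,2} = 3
G(22) = mex{3,1,0,1,3} = 2
G(23) = mex{2,2,1,0,0} = 3
G(24) = mex{3,3,2,1,1} = 0
Heap A: G(22) = 2.
Heap B: G(24) = 0.
Heap C: G(7) = 3.
Combined Grundy value = 2 ⊕ 0 ⊕ 3 = 1.
A winning move leaves total XOR = 0, i.e. changes one component's Grundy value g to g ⊕ X where X is the current total.
Heap A: need g' = 2⊕1 = 3. Options: 22−1→G=3, 22−3→G=1, 22−4→G=0, 22−5→G=1, 22−7→G=3. Hits: 2.
Heap B: need g' = 0⊕1 = 1. Options: 24−1→G=3, 24−3→G=3, 24−4→G=2, 24−5→G=1, 24−7→G=1. Hits: 2.
Heap C: need g' = 3⊕1 = 2. Options: 7−1→G=2, 7−3→G=2, 7−4→G=1, 7−5→G=0, 7−7→G=0. Hits: 2.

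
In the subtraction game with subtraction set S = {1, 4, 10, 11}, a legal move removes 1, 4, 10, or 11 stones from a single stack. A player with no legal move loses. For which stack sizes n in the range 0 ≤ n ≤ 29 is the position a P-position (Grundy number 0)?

G(0) = 0
G(1) = mex{0} = 1
G(2) = mex{1} = 0
G(3) = mex{0} = 1
G(4) = mex{1,0} = 2
G(5) = mex{2,1} = 0
G(6) = mex{0,0} = 1
G(7) = mex{1,1} = 0
G(8) = mex{0,2} = 1
G(9) = mex{1,0} = 2
G(10) = mex{2,1,0} = 3
G(11) = mex{3,0,1,0} = 2
G(12) = mex{2,1,0,1} = 3
G(13) = mex{3,2,1,0} = 4
G(14) = mex{4,3,2,1} = 0
G(15) = mex{0,2,0,2} = 1
G(16) = mex{1,3,1,0} = 2
G(17) = mex{2,4,0,1} = 3
G(18) = mex{3,0,1,0} = 2
G(19) = mex{2,1,2,1} = 0
G(20) = mex{0,2,3,2} = 1
G(21) = mex{1,3,2,3} = 0
G(22) = mex{0,2,3,2} = 1
G(23) = mex{1,0,4,3} = 2
G(24) = mex{2,1,0,4} = 3
G(25) = mex{3,0,1,0} = 2
G(26) = mex{2,1,2,1} = 0
G(27) = mex{0,2,3,2} = 1
G(28) = mex{1,3,2,3} = 0
G(29) = mex{0,2,0,2} = 1
P-positions are exactly the n with G(n) = 0.

0, 2, 5, 7, 14, 19, 21, 26, 28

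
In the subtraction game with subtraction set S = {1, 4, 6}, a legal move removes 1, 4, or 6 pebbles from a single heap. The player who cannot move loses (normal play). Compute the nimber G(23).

G(0) = 0
G(1) = mex{0} = 1
G(2) = mex{1} = 0
G(3) = mex{0} = 1
G(4) = mex{1,0} = 2
G(5) = mex{2,1} = 0
G(6) = mex{0,0,0} = 1
G(7) = mex{1,1,1} = 0
G(8) = mex{0,2,0} = 1
G(9) = mex{1,0,1} = 2
G(10) = mex{2,1,2} = 0
G(11) = mex{0,0,0} = 1
G(12) = mex{1,1,1} = 0
G(13) = mex{0,2,0} = 1
G(14) = mex{1,0,1} = 2
G(15) = mex{2,1,2} = 0
G(16) = mex{0,0,0} = 1
G(17) = mex{1,1,1} = 0
G(18) = mex{0,2,0} = 1
G(19) = mex{1,0,1} = 2
G(20) = mex{2,1,2} = 0
G(21) = mex{0,0,0} = 1
G(22) = mex{1,1,1} = 0
G(23) = mex{0,2,0} = 1

1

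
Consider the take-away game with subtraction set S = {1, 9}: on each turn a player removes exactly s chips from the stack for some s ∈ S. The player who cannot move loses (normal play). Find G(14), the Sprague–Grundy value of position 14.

G(0) = 0
G(1) = mex{0} = 1
G(2) = mex{1} = 0
G(3) = mex{0} = 1
G(4) = mex{1} = 0
G(5) = mex{0} = 1
G(6) = mex{1} = 0
G(7) = mex{0} = 1
G(8) = mex{1} = 0
G(9) = mex{0,0} = 1
G(10) = mex{1,1} = 0
G(11) = mex{0,0} = 1
G(12) = mex{1,1} = 0
G(13) = mex{0,0} = 1
G(14) = mex{1,1} = 0

0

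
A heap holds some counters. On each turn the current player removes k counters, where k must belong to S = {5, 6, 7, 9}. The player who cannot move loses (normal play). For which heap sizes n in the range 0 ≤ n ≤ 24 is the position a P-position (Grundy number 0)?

0, 1, 2, 3, 4, 14, 15, 16, 17, 18

G(0) = 0
G(1) = mex{} = 0
G(2) = mex{} = 0
G(3) = mex{} = 0
G(4) = mex{} = 0
G(5) = mex{0} = 1
G(6) = mex{0,0} = 1
G(7) = mex{0,0,0} = 1
G(8) = mex{0,0,0} = 1
G(9) = mex{0,0,0,0} = 1
G(10) = mex{1,0,0,0} = 2
G(11) = mex{1,1,0,0} = 2
G(12) = mex{1,1,1,0} = 2
G(13) = mex{1,1,1,0} = 2
G(14) = mex{1,1,1,1} = 0
G(15) = mex{2,1,1,1} = 0
G(16) = mex{2,2,1,1} = 0
G(17) = mex{2,2,2,1} = 0
G(18) = mex{2,2,2,1} = 0
G(19) = mex{0,2,2,2} = 1
G(20) = mex{0,0,2,2} = 1
G(21) = mex{0,0,0,2} = 1
G(22) = mex{0,0,0,2} = 1
G(23) = mex{0,0,0,0} = 1
G(24) = mex{1,0,0,0} = 2
P-positions are exactly the n with G(n) = 0.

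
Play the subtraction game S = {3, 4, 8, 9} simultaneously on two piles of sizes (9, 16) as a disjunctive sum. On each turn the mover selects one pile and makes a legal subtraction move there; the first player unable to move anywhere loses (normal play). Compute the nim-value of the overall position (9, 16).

2

All piles use S = {3, 4, 8, 9}:
n :  0  1  2  3  4  5  6  7  8  9 10 11 12 13 14 15 16
G :  0  0  0  1  1  1  2  0  2  3  1  3  0  0  0  1  1
Pile A: G(9) = 3.
Pile B: G(16) = 1.
Combined Grundy value = 3 ⊕ 1 = 2.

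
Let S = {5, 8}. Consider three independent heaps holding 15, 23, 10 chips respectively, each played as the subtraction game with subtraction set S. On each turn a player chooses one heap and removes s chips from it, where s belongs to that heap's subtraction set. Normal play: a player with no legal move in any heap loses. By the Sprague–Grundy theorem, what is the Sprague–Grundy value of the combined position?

0

All heaps use S = {5, 8}:
G(0) = 0
G(1) = mex{} = 0
G(2) = mex{} = 0
G(3) = mex{} = 0
G(4) = mex{} = 0
G(5) = mex{0} = 1
G(6) = mex{0} = 1
G(7) = mex{0} = 1
G(8) = mex{0,0} = 1
G(9) = mex{0,0} = 1
G(10) = mex{1,0} = 2
G(11) = mex{1,0} = 2
G(12) = mex{1,0} = 2
G(13) = mex{1,1} = 0
G(14) = mex{1,1} = 0
G(15) = mex{2,1} = 0
G(16) = mex{2,1} = 0
G(17) = mex{2,1} = 0
G(18) = mex{0,2} = 1
G(19) = mex{0,2} = 1
G(20) = mex{0,2} = 1
G(21) = mex{0,0} = 1
G(22) = mex{0,0} = 1
G(23) = mex{1,0} = 2
Heap A: G(15) = 0.
Heap B: G(23) = 2.
Heap C: G(10) = 2.
Combined Grundy value = 0 ⊕ 2 ⊕ 2 = 0.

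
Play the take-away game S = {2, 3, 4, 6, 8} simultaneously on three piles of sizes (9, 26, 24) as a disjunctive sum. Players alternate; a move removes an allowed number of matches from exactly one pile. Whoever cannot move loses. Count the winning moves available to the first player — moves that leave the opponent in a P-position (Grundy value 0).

All piles use S = {2, 3, 4, 6, 8}:
n :  0  1  2  3  4  5  6  7  8  9 10 11 12 13 14 15 16 17 18 19 20 21 22 23 24 25 26
G :  0  0  1  1  2  2  3  3  4  4  0  0  1  1  2  2  3  3  4  4  0  0  1  1  2  2  3
Pile A: G(9) = 4.
Pile B: G(26) = 3.
Pile C: G(24) = 2.
Combined Grundy value = 4 ⊕ 3 ⊕ 2 = 5.
A winning move leaves total XOR = 0, i.e. changes one component's Grundy value g to g ⊕ X where X is the current total.
Pile A: need g' = 4⊕5 = 1. Options: 9−2→G=3, 9−3→G=3, 9−4→G=2, 9−6→G=1, 9−8→G=0. Hits: 1.
Pile B: need g' = 3⊕5 = 6. Options: 26−2→G=2, 26−3→G=1, 26−4→G=1, 26−6→G=0, 26−8→G=4. Hits: 0.
Pile C: need g' = 2⊕5 = 7. Options: 24−2→G=1, 24−3→G=0, 24−4→G=0, 24−6→G=4, 24−8→G=3. Hits: 0.

1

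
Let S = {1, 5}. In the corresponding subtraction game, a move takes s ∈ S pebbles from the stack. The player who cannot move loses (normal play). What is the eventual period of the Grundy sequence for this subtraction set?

n :  0  1  2  3  4  5  6  7  8  9 10 11 12 13 14
G :  0  1  0  1  0  1  0  1  0  1  0  1  0  1  0
G(n+2) = G(n) holds for n = 0,…,4 (a full window of length max(S) = 5), so the sequence is purely periodic with period 2.

2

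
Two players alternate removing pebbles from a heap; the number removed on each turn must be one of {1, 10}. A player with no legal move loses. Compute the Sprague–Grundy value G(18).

G(0) = 0
G(1) = mex{0} = 1
G(2) = mex{1} = 0
G(3) = mex{0} = 1
G(4) = mex{1} = 0
G(5) = mex{0} = 1
G(6) = mex{1} = 0
G(7) = mex{0} = 1
G(8) = mex{1} = 0
G(9) = mex{0} = 1
G(10) = mex{1,0} = 2
G(11) = mex{2,1} = 0
G(12) = mex{0,0} = 1
G(13) = mex{1,1} = 0
G(14) = mex{0,0} = 1
G(15) = mex{1,1} = 0
G(16) = mex{0,0} = 1
G(17) = mex{1,1} = 0
G(18) = mex{0,0} = 1

1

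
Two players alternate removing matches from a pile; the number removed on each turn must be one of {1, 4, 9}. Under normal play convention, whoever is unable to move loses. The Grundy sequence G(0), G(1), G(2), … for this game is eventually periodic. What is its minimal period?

5

n :  0  1  2  3  4  5  6  7  8  9 10 11 12 13 14 15
G :  0  1  0  1  2  0  1  0  1  2  0  1  0  1  2  0
G(n+5) = G(n) holds for n = 0,…,8 (a full window of length max(S) = 9), so the sequence is purely periodic with period 5.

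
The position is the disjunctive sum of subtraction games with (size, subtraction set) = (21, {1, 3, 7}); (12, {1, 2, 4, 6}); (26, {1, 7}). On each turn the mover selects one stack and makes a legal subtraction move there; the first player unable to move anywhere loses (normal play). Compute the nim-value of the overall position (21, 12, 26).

Stack A, S = {1, 3, 7}:
n :  0  1  2  3  4  5  6  7  8  9 10 11 12 13 14 15 16 17 18 19 20 21
G :  0  1  0  1  0  1  0  1  0  1  0  1  0  1  0  1  0  1  0  1  0  1
G_A(21) = 1.
Stack B, S = {1, 2, 4, 6}:
G(0) = 0
G(1) = mex{0} = 1
G(2) = mex{1,0} = 2
G(3) = mex{2,1} = 0
G(4) = mex{0,2,0} = 1
G(5) = mex{1,0,1} = 2
G(6) = mex{2,1,2,0} = 3
G(7) = mex{3,2,0,1} = 4
G(8) = mex{4,3,1,2} = 0
G(9) = mex{0,4,2,0} = 1
G(10) = mex{1,0,3,1} = 2
G(11) = mex{2,1,4,2} = 0
G(12) = mex{0,2,0,3} = 1
G_B(12) = 1.
Stack C, S = {1, 7}:
n :  0  1  2  3  4  5  6  7  8  9 10 11 12 13 14 15 16 17 18 19 20 21 22 23 24 25 26
G :  0  1  0  1  0  1  0  1  0  1  0  1  0  1  0  1  0  1  0  1  0  1  0  1  0  1  0
G_C(26) = 0.
Combined Grundy value = 1 ⊕ 1 ⊕ 0 = 0.

0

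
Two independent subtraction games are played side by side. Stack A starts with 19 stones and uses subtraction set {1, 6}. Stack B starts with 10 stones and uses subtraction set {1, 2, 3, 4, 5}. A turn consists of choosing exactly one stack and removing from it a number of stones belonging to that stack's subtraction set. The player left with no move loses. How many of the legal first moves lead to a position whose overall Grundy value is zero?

1

Stack A, S = {1, 6}:
G(0) = 0
G(1) = mex{0} = 1
G(2) = mex{1} = 0
G(3) = mex{0} = 1
G(4) = mex{1} = 0
G(5) = mex{0} = 1
G(6) = mex{1,0} = 2
G(7) = mex{2,1} = 0
G(8) = mex{0,0} = 1
G(9) = mex{1,1} = 0
G(10) = mex{0,0} = 1
G(11) = mex{1,1} = 0
G(12) = mex{0,2} = 1
G(13) = mex{1,0} = 2
G(14) = mex{2,1} = 0
G(15) = mex{0,0} = 1
G(16) = mex{1,1} = 0
G(17) = mex{0,0} = 1
G(18) = mex{1,1} = 0
G(19) = mex{0,2} = 1
G_A(19) = 1.
Stack B, S = {1, 2, 3, 4, 5}:
n :  0  1  2  3  4  5  6  7  8  9 10
G :  0  1  2  3  4  5  0  1  2  3  4
G_B(10) = 4.
Combined Grundy value = 1 ⊕ 4 = 5.
A winning move leaves total XOR = 0, i.e. changes one component's Grundy value g to g ⊕ X where X is the current total.
Stack A: need g' = 1⊕5 = 4. Options: 19−1→G=0, 19−6→G=2. Hits: 0.
Stack B: need g' = 4⊕5 = 1. Options: 10−1→G=3, 10−2→G=2, 10−3→G=1, 10−4→G=0, 10−5→G=5. Hits: 1.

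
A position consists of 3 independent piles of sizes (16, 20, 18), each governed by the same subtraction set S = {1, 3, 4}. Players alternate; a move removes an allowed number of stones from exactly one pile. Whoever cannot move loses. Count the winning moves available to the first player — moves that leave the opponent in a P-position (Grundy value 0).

All piles use S = {1, 3, 4}:
n :  0  1  2  3  4  5  6  7  8  9 10 11 12 13 14 15 16 17 18 19 20
G :  0  1  0  1  2  3  2  0  1  0  1  2  3  2  0  1  0  1  2  3  2
Pile A: G(16) = 0.
Pile B: G(20) = 2.
Pile C: G(18) = 2.
Combined Grundy value = 0 ⊕ 2 ⊕ 2 = 0.
A winning move leaves total XOR = 0, i.e. changes one component's Grundy value g to g ⊕ X where X is the current total.
Pile A: target g' = 0⊕0 = 0, but every legal move changes the Grundy value (mex property), so 0 moves.
Pile B: target g' = 2⊕0 = 2, but every legal move changes the Grundy value (mex property), so 0 moves.
Pile C: target g' = 2⊕0 = 2, but every legal move changes the Grundy value (mex property), so 0 moves.

0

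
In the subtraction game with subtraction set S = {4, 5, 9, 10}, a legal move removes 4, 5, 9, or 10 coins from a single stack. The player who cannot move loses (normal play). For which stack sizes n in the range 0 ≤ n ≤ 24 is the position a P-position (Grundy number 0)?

0, 1, 2, 3, 14, 15, 16, 17

n :  0  1  2  3  4  5  6  7  8  9 10 11 12 13 14 15 16 17 18 19 20 21 22 23 24
G :  0  0  0  0  1  1  1  1  2  2  2  2  3  3  0  0  0  0  1  1  1  1  2  2  2
P-positions are exactly the n with G(n) = 0.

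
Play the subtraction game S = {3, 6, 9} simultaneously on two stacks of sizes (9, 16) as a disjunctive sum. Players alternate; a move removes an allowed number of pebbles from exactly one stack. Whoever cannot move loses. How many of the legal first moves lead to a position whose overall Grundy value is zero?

2

All stacks use S = {3, 6, 9}:
G(0) = 0
G(1) = mex{} = 0
G(2) = mex{} = 0
G(3) = mex{0} = 1
G(4) = mex{0} = 1
G(5) = mex{0} = 1
G(6) = mex{1,0} = 2
G(7) = mex{1,0} = 2
G(8) = mex{1,0} = 2
G(9) = mex{2,1,0} = 3
G(10) = mex{2,1,0} = 3
G(11) = mex{2,1,0} = 3
G(12) = mex{3,2,1} = 0
G(13) = mex{3,2,1} = 0
G(14) = mex{3,2,1} = 0
G(15) = mex{0,3,2} = 1
G(16) = mex{0,3,2} = 1
Stack A: G(9) = 3.
Stack B: G(16) = 1.
Combined Grundy value = 3 ⊕ 1 = 2.
A winning move leaves total XOR = 0, i.e. changes one component's Grundy value g to g ⊕ X where X is the current total.
Stack A: need g' = 3⊕2 = 1. Options: 9−3→G=2, 9−6→G=1, 9−9→G=0. Hits: 1.
Stack B: need g' = 1⊕2 = 3. Options: 16−3→G=0, 16−6→G=3, 16−9→G=2. Hits: 1.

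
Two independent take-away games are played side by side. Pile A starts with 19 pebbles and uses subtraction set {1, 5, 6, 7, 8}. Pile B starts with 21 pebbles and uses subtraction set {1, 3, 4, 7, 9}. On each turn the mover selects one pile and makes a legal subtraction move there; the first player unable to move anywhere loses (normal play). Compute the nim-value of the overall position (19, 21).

1

Pile A, S = {1, 5, 6, 7, 8}:
n :  0  1  2  3  4  5  6  7  8  9 10 11 12 13 14 15 16 17 18 19
G :  0  1  0  1  0  1  2  3  2  3  2  3  4  0  1  0  1  0  1  2
G_A(19) = 2.
Pile B, S = {1, 3, 4, 7, 9}:
G(0) = 0
G(1) = mex{0} = 1
G(2) = mex{1} = 0
G(3) = mex{0,0} = 1
G(4) = mex{1,1,0} = 2
G(5) = mex{2,0,1} = 3
G(6) = mex{3,1,0} = 2
G(7) = mex{2,2,1,0} = 3
G(8) = mex{3,3,2,1} = 0
G(9) = mex{0,2,3,0,0} = 1
G(10) = mex{1,3,2,1,1} = 0
G(11) = mex{0,0,3,2,0} = 1
G(12) = mex{1,1,0,3,1} = 2
G(13) = mex{2,0,1,2,2} = 3
G(14) = mex{3,1,0,3,3} = 2
G(15) = mex{2,2,1,0,2} = 3
G(16) = mex{3,3,2,1,3} = 0
G(17) = mex{0,2,3,0,0} = 1
G(18) = mex{1,3,2,1,1} = 0
G(19) = mex{0,0,3,2,0} = 1
G(20) = mex{1,1,0,3,1} = 2
G(21) = mex{2,0,1,2,2} = 3
G_B(21) = 3.
Combined Grundy value = 2 ⊕ 3 = 1.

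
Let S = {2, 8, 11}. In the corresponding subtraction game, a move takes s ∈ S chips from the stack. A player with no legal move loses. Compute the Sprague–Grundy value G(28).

2

n :  0  1  2  3  4  5  6  7  8  9 10 11 12 13 14 15 16 17 18 19 20 21 22 23 24 25 26 27 28
G :  0  0  1  1  0  0  1  1  2  2  0  3  1  2  0  3  1  0  2  1  0  3  1  0  0  1  1  0  2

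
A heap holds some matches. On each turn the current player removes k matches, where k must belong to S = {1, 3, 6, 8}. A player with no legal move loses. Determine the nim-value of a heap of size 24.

2

n :  0  1  2  3  4  5  6  7  8  9 10 11 12 13 14 15 16 17 18 19 20 21 22 23 24
G :  0  1  0  1  0  1  2  3  2  0  1  0  1  0  1  2  3  2  0  1  0  1  0  1  2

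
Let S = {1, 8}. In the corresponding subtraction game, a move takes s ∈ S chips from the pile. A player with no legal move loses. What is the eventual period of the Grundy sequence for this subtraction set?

n :  0  1  2  3  4  5  6  7  8  9 10 11 12 13 14 15 16 17 18 19
G :  0  1  0  1  0  1  0  1  2  0  1  0  1  0  1  0  1  2  0  1
G(n+9) = G(n) holds for n = 0,…,7 (a full window of length max(S) = 8), so the sequence is purely periodic with period 9.

9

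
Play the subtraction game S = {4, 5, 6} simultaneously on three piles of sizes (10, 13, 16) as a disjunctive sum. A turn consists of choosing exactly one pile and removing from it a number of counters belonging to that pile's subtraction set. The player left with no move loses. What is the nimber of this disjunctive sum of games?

All piles use S = {4, 5, 6}:
n :  0  1  2  3  4  5  6  7  8  9 10 11 12 13 14 15 16
G :  0  0  0  0  1  1  1  1  2  2  0  0  0  0  1  1  1
Pile A: G(10) = 0.
Pile B: G(13) = 0.
Pile C: G(16) = 1.
Combined Grundy value = 0 ⊕ 0 ⊕ 1 = 1.

1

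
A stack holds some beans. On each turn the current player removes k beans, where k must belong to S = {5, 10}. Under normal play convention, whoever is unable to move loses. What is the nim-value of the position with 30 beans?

0

n :  0  1  2  3  4  5  6  7  8  9 10 11 12 13 14 15 16 17 18 19 20 21 22 23 24 25 26 27 28 29 30
G :  0  0  0  0  0  1  1  1  1  1  2  2  2  2  2  0  0  0  0  0  1  1  1  1  1  2  2  2  2  2  0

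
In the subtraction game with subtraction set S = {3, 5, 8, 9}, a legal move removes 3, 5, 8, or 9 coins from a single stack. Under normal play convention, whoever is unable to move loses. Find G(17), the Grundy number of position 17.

n :  0  1  2  3  4  5  6  7  8  9 10 11 12 13 14 15 16 17
G :  0  0  0  1  1  1  2  2  2  3  3  3  0  0  0  1  1  1

1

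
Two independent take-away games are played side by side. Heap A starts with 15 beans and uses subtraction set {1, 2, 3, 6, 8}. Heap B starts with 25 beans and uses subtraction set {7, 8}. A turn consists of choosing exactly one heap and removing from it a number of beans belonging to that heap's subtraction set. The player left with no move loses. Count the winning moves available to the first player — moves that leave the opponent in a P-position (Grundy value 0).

1

Heap A, S = {1, 2, 3, 6, 8}:
n :  0  1  2  3  4  5  6  7  8  9 10 11 12 13 14 15
G :  0  1  2  3  0  1  2  3  4  0  1  2  3  0  1  2
G_A(15) = 2.
Heap B, S = {7, 8}:
n :  0  1  2  3  4  5  6  7  8  9 10 11 12 13 14 15 16 17 18 19 20 21 22 23 24 25
G :  0  0  0  0  0  0  0  1  1  1  1  1  1  1  2  0  0  0  0  0  0  0  1  1  1  1
G_B(25) = 1.
Combined Grundy value = 2 ⊕ 1 = 3.
A winning move leaves total XOR = 0, i.e. changes one component's Grundy value g to g ⊕ X where X is the current total.
Heap A: need g' = 2⊕3 = 1. Options: 15−1→G=1, 15−2→G=0, 15−3→G=3, 15−6→G=0, 15−8→G=3. Hits: 1.
Heap B: need g' = 1⊕3 = 2. Options: 25−7→G=0, 25−8→G=0. Hits: 0.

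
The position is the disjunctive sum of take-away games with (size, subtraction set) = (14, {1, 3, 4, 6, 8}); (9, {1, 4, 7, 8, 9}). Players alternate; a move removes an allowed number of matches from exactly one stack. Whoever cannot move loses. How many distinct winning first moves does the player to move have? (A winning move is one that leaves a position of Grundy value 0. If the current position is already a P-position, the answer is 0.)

Stack A, S = {1, 3, 4, 6, 8}:
G(0) = 0
G(1) = mex{0} = 1
G(2) = mex{1} = 0
G(3) = mex{0,0} = 1
G(4) = mex{1,1,0} = 2
G(5) = mex{2,0,1} = 3
G(6) = mex{3,1,0,0} = 2
G(7) = mex{2,2,1,1} = 0
G(8) = mex{0,3,2,0,0} = 1
G(9) = mex{1,2,3,1,1} = 0
G(10) = mex{0,0,2,2,0} = 1
G(11) = mex{1,1,0,3,1} = 2
G(12) = mex{2,0,1,2,2} = 3
G(13) = mex{3,1,0,0,3} = 2
G(14) = mex{2,2,1,1,2} = 0
G_A(14) = 0.
Stack B, S = {1, 4, 7, 8, 9}:
n : 0 1 2 3 4 5 6 7 8 9
G : 0 1 0 1 2 0 1 2 3 2
G_B(9) = 2.
Combined Grundy value = 0 ⊕ 2 = 2.
A winning move leaves total XOR = 0, i.e. changes one component's Grundy value g to g ⊕ X where X is the current total.
Stack A: need g' = 0⊕2 = 2. Options: 14−1→G=2, 14−3→G=2, 14−4→G=1, 14−6→G=1, 14−8→G=2. Hits: 3.
Stack B: need g' = 2⊕2 = 0. Options: 9−1→G=3, 9−4→G=0, 9−7→G=0, 9−8→G=1, 9−9→G=0. Hits: 3.

6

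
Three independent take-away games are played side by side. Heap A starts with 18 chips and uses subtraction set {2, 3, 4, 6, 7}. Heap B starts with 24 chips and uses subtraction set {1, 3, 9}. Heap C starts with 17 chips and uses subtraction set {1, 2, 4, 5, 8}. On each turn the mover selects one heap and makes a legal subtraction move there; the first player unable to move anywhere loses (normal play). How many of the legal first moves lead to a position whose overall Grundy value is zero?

4

Heap A, S = {2, 3, 4, 6, 7}:
n :  0  1  2  3  4  5  6  7  8  9 10 11 12 13 14 15 16 17 18
G :  0  0  1  1  2  2  3  3  4  0  0  1  1  2  2  3  3  4  0
G_A(18) = 0.
Heap B, S = {1, 3, 9}:
n :  0  1  2  3  4  5  6  7  8  9 10 11 12 13 14 15 16 17 18 19 20 21 22 23 24
G :  0  1  0  1  0  1  0  1  0  1  0  1  0  1  0  1  0  1  0  1  0  1  0  1  0
G_B(24) = 0.
Heap C, S = {1, 2, 4, 5, 8}:
G(0) = 0
G(1) = mex{0} = 1
G(2) = mex{1,0} = 2
G(3) = mex{2,1} = 0
G(4) = mex{0,2,0} = 1
G(5) = mex{1,0,1,0} = 2
G(6) = mex{2,1,2,1} = 0
G(7) = mex{0,2,0,2} = 1
G(8) = mex{1,0,1,0,0} = 2
G(9) = mex{2,1,2,1,1} = 0
G(10) = mex{0,2,0,2,2} = 1
G(11) = mex{1,0,1,0,0} = 2
G(12) = mex{2,1,2,1,1} = 0
G(13) = mex{0,2,0,2,2} = 1
G(14) = mex{1,0,1,0,0} = 2
G(15) = mex{2,1,2,1,1} = 0
G(16) = mex{0,2,0,2,2} = 1
G(17) = mex{1,0,1,0,0} = 2
G_C(17) = 2.
Combined Grundy value = 0 ⊕ 0 ⊕ 2 = 2.
A winning move leaves total XOR = 0, i.e. changes one component's Grundy value g to g ⊕ X where X is the current total.
Heap A: need g' = 0⊕2 = 2. Options: 18−2→G=3, 18−3→G=3, 18−4→G=2, 18−6→G=1, 18−7→G=1. Hits: 1.
Heap B: need g' = 0⊕2 = 2. Options: 24−1→G=1, 24−3→G=1, 24−9→G=1. Hits: 0.
Heap C: need g' = 2⊕2 = 0. Options: 17−1→G=1, 17−2→G=0, 17−4→G=1, 17−5→G=0, 17−8→G=0. Hits: 3.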